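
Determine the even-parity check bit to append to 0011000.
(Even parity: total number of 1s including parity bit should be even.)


Number of 1s in data: 2
Parity bit: 0

0


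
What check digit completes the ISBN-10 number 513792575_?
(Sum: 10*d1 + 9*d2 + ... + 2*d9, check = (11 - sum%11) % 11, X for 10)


Weighted sum: 247
247 mod 11 = 5

Check digit: 6


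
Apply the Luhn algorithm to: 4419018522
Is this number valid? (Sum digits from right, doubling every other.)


Luhn sum = 42
42 mod 10 = 2

Invalid (Luhn sum mod 10 = 2)


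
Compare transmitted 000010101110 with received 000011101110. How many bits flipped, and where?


XOR: 000001000000

1 error(s) at position(s): 5


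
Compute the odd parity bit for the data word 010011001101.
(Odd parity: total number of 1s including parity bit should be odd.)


Number of 1s in data: 6
Parity bit: 1

1


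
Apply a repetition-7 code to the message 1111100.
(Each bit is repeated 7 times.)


Each bit -> 7 copies

1111111111111111111111111111111111100000000000000


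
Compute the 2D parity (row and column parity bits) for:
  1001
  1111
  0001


Row parities: 001
Column parities: 0111

Row P: 001, Col P: 0111, Corner: 1


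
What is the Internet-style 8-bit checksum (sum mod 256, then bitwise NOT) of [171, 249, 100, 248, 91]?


Sum = 859 mod 256 = 91
Complement = 164

164


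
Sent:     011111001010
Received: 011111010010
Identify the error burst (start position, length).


XOR: 000000011000

Burst at position 7, length 2


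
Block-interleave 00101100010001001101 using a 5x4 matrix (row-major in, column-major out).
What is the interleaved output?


Matrix:
  0010
  1100
  0100
  0100
  1101
Read columns: 01001011111000000001

01001011111000000001


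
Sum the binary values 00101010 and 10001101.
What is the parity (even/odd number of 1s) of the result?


00101010 = 42
10001101 = 141
Sum = 183 = 10110111
1s count = 6

even parity (6 ones in 10110111)


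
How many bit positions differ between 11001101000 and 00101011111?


XOR: 11100110111
Count of 1s: 8

8


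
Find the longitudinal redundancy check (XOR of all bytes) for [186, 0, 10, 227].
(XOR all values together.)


XOR chain: 186 ^ 0 ^ 10 ^ 227 = 83

83


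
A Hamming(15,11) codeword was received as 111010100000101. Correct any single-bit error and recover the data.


Syndrome = 0: no error detected

Data: 11010000101 (no errors)


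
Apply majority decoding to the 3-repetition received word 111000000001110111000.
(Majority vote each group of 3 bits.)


Groups: 111, 000, 000, 001, 110, 111, 000
Majority votes: 1000110

1000110


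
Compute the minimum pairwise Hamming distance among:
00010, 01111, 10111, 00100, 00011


Comparing all pairs, minimum distance: 1
Can detect 0 errors, correct 0 errors

1


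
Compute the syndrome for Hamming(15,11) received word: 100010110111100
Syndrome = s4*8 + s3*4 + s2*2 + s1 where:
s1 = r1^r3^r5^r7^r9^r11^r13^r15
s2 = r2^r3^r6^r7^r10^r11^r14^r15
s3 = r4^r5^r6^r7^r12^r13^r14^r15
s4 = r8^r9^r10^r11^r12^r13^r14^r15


s1=1, s2=1, s3=0, s4=1

Syndrome = 11 (error at position 11)


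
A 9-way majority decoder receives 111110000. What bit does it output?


Ones: 5 out of 9
Threshold: 5

1 (5/9 voted 1)


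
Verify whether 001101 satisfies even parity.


Number of 1s: 3

No, parity error (3 ones)


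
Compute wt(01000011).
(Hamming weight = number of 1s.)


Counting 1s in 01000011

3


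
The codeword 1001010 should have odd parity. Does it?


Number of 1s: 3

Yes, parity is correct (3 ones)


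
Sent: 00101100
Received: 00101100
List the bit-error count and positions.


XOR: 00000000

0 errors (received matches sent)


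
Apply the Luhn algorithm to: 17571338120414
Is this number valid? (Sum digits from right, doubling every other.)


Luhn sum = 50
50 mod 10 = 0

Valid (Luhn sum mod 10 = 0)


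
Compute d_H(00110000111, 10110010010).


XOR: 10000010101
Count of 1s: 4

4


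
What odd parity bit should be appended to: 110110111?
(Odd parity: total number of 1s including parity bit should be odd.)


Number of 1s in data: 7
Parity bit: 0

0


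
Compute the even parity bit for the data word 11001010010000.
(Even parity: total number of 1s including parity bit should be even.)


Number of 1s in data: 5
Parity bit: 1

1


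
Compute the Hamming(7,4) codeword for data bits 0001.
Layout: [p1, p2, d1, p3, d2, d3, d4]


Parity bits: p1=1, p2=1, p3=1

1101001


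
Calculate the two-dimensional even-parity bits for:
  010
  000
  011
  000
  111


Row parities: 10001
Column parities: 110

Row P: 10001, Col P: 110, Corner: 0


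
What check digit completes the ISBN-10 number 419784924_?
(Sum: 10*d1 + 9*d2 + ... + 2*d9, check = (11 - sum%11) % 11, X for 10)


Weighted sum: 288
288 mod 11 = 2

Check digit: 9


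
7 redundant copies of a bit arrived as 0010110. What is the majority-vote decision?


Ones: 3 out of 7
Threshold: 4

0 (3/7 voted 1)


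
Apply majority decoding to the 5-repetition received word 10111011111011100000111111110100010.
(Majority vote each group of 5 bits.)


Groups: 10111, 01111, 10111, 00000, 11111, 11101, 00010
Majority votes: 1110110

1110110


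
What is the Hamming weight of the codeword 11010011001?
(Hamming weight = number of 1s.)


Counting 1s in 11010011001

6


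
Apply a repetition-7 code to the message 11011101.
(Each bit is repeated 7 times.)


Each bit -> 7 copies

11111111111111000000011111111111111111111100000001111111


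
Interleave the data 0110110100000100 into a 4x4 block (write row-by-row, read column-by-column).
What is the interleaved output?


Matrix:
  0110
  1101
  0000
  0100
Read columns: 0100110110000100

0100110110000100


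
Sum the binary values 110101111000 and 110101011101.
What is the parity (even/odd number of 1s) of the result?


110101111000 = 3448
110101011101 = 3421
Sum = 6869 = 1101011010101
1s count = 8

even parity (8 ones in 1101011010101)


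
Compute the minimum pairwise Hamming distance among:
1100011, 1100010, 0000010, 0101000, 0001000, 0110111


Comparing all pairs, minimum distance: 1
Can detect 0 errors, correct 0 errors

1


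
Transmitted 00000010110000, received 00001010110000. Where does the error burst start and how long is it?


XOR: 00001000000000

Burst at position 4, length 1


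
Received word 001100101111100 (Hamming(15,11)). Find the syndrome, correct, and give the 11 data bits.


Syndrome = 9: error at position 9

Data: 10010111100 (corrected bit 9)


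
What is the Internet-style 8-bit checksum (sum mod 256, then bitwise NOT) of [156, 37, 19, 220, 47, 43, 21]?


Sum = 543 mod 256 = 31
Complement = 224

224


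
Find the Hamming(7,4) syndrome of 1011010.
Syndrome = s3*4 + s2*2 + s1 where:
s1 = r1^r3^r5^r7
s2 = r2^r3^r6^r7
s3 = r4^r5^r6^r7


s1=0, s2=0, s3=0

Syndrome = 0 (no error)


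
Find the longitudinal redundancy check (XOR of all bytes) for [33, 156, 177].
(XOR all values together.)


XOR chain: 33 ^ 156 ^ 177 = 12

12


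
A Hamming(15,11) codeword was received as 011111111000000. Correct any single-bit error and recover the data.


Syndrome = 0: no error detected

Data: 11111000000 (no errors)


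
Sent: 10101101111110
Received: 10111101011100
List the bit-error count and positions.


XOR: 00010000100010

3 error(s) at position(s): 3, 8, 12


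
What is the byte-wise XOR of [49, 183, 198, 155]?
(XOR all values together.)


XOR chain: 49 ^ 183 ^ 198 ^ 155 = 219

219


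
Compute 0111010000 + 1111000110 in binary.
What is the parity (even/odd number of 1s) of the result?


0111010000 = 464
1111000110 = 966
Sum = 1430 = 10110010110
1s count = 6

even parity (6 ones in 10110010110)


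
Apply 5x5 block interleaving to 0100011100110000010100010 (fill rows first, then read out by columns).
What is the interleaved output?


Matrix:
  01000
  11100
  11000
  00101
  00010
Read columns: 0110011100010100000100010

0110011100010100000100010


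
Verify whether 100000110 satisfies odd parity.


Number of 1s: 3

Yes, parity is correct (3 ones)


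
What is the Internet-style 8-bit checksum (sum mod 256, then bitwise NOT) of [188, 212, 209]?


Sum = 609 mod 256 = 97
Complement = 158

158


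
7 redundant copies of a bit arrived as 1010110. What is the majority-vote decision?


Ones: 4 out of 7
Threshold: 4

1 (4/7 voted 1)


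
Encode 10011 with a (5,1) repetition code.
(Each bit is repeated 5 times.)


Each bit -> 5 copies

1111100000000001111111111


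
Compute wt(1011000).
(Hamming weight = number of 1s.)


Counting 1s in 1011000

3


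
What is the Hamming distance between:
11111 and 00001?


XOR: 11110
Count of 1s: 4

4


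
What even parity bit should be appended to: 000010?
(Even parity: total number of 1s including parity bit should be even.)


Number of 1s in data: 1
Parity bit: 1

1


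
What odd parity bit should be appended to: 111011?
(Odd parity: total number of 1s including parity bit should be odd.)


Number of 1s in data: 5
Parity bit: 0

0


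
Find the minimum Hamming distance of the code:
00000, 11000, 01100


Comparing all pairs, minimum distance: 2
Can detect 1 errors, correct 0 errors

2


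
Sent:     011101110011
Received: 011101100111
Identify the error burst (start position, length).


XOR: 000000010100

Burst at position 7, length 3


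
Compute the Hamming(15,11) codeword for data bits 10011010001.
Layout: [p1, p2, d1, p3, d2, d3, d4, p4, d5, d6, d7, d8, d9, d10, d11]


Parity bits: p1=1, p2=0, p3=0, p4=1

101000111010001


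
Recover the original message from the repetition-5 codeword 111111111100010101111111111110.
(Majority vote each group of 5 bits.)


Groups: 11111, 11111, 00010, 10111, 11111, 11110
Majority votes: 110111

110111


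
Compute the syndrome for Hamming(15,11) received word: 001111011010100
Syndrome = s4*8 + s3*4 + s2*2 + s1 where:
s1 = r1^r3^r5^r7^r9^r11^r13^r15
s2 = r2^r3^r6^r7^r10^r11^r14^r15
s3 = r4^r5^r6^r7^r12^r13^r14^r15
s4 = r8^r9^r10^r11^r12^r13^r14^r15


s1=1, s2=1, s3=0, s4=0

Syndrome = 3 (error at position 3)


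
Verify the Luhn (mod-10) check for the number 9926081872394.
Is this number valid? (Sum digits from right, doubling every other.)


Luhn sum = 65
65 mod 10 = 5

Invalid (Luhn sum mod 10 = 5)


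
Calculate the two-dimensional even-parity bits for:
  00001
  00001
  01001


Row parities: 110
Column parities: 01001

Row P: 110, Col P: 01001, Corner: 0


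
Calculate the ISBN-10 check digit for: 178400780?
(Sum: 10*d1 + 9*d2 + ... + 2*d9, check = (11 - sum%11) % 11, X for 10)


Weighted sum: 217
217 mod 11 = 8

Check digit: 3


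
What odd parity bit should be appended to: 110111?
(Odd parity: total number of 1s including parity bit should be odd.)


Number of 1s in data: 5
Parity bit: 0

0


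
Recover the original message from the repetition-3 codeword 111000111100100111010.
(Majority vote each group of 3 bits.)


Groups: 111, 000, 111, 100, 100, 111, 010
Majority votes: 1010010

1010010


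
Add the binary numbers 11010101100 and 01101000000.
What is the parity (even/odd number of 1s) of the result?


11010101100 = 1708
01101000000 = 832
Sum = 2540 = 100111101100
1s count = 7

odd parity (7 ones in 100111101100)


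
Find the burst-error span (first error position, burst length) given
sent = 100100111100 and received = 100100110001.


XOR: 000000001101

Burst at position 8, length 4


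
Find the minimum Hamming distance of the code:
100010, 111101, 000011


Comparing all pairs, minimum distance: 2
Can detect 1 errors, correct 0 errors

2


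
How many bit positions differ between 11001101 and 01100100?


XOR: 10101001
Count of 1s: 4

4


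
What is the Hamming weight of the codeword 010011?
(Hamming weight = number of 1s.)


Counting 1s in 010011

3


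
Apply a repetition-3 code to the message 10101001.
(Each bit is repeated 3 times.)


Each bit -> 3 copies

111000111000111000000111


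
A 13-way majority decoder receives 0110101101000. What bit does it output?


Ones: 6 out of 13
Threshold: 7

0 (6/13 voted 1)


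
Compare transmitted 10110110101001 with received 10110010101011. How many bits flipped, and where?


XOR: 00000100000010

2 error(s) at position(s): 5, 12


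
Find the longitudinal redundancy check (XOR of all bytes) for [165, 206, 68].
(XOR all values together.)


XOR chain: 165 ^ 206 ^ 68 = 47

47


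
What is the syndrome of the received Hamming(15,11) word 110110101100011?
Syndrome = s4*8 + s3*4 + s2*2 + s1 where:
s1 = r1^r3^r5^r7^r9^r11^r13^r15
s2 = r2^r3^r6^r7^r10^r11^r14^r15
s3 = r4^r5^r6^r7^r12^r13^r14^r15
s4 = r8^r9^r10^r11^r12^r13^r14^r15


s1=1, s2=1, s3=1, s4=0

Syndrome = 7 (error at position 7)


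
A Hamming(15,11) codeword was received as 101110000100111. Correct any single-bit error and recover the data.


Syndrome = 5: error at position 5

Data: 10000100111 (corrected bit 5)


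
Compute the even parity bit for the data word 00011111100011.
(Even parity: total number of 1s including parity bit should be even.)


Number of 1s in data: 8
Parity bit: 0

0


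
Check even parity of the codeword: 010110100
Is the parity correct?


Number of 1s: 4

Yes, parity is correct (4 ones)


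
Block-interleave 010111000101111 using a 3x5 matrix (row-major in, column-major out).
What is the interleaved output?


Matrix:
  01011
  10001
  01111
Read columns: 010101001101111

010101001101111


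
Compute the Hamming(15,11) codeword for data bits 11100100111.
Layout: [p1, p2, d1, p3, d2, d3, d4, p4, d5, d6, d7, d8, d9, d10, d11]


Parity bits: p1=0, p2=1, p3=1, p4=0

011111000100111


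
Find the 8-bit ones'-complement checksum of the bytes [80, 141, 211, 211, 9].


Sum = 652 mod 256 = 140
Complement = 115

115


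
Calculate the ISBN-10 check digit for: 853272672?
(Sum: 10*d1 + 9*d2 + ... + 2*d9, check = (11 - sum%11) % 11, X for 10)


Weighted sum: 264
264 mod 11 = 0

Check digit: 0


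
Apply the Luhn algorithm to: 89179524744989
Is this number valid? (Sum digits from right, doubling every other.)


Luhn sum = 89
89 mod 10 = 9

Invalid (Luhn sum mod 10 = 9)


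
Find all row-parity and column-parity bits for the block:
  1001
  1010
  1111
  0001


Row parities: 0001
Column parities: 1101

Row P: 0001, Col P: 1101, Corner: 1


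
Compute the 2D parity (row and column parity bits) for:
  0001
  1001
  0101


Row parities: 100
Column parities: 1101

Row P: 100, Col P: 1101, Corner: 1


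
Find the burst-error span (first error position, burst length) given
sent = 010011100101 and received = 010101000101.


XOR: 000110100000

Burst at position 3, length 4


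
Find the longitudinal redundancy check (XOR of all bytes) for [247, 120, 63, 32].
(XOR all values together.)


XOR chain: 247 ^ 120 ^ 63 ^ 32 = 144

144


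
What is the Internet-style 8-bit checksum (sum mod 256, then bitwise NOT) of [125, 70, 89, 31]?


Sum = 315 mod 256 = 59
Complement = 196

196


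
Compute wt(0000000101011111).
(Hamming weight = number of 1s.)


Counting 1s in 0000000101011111

7


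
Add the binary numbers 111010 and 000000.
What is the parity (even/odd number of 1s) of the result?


111010 = 58
000000 = 0
Sum = 58 = 111010
1s count = 4

even parity (4 ones in 111010)


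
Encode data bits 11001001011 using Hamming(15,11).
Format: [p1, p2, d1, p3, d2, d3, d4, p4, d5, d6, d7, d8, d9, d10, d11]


Parity bits: p1=0, p2=1, p3=0, p4=0

011010001001011


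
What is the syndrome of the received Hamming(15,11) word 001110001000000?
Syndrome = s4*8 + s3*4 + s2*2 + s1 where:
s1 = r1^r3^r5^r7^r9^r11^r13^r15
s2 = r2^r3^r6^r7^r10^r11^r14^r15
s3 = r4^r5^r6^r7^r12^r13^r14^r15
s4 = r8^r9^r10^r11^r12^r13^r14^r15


s1=1, s2=1, s3=0, s4=1

Syndrome = 11 (error at position 11)


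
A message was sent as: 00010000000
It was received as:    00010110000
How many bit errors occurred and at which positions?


XOR: 00000110000

2 error(s) at position(s): 5, 6


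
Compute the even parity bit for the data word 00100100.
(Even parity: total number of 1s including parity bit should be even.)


Number of 1s in data: 2
Parity bit: 0

0


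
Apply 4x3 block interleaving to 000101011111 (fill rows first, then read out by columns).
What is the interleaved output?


Matrix:
  000
  101
  011
  111
Read columns: 010100110111

010100110111


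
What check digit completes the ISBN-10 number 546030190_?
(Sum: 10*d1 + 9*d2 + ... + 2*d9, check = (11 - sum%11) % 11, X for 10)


Weighted sum: 183
183 mod 11 = 7

Check digit: 4


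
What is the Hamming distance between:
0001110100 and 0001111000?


XOR: 0000001100
Count of 1s: 2

2


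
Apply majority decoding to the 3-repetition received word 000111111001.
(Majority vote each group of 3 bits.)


Groups: 000, 111, 111, 001
Majority votes: 0110

0110


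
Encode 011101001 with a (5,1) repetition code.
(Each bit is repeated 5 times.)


Each bit -> 5 copies

000001111111111111110000011111000000000011111


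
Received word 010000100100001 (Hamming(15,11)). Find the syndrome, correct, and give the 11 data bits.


Syndrome = 0: no error detected

Data: 00010100001 (no errors)


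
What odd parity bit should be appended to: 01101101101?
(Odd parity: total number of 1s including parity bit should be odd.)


Number of 1s in data: 7
Parity bit: 0

0


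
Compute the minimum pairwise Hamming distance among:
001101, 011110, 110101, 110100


Comparing all pairs, minimum distance: 1
Can detect 0 errors, correct 0 errors

1


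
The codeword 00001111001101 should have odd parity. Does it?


Number of 1s: 7

Yes, parity is correct (7 ones)


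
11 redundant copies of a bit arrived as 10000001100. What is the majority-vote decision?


Ones: 3 out of 11
Threshold: 6

0 (3/11 voted 1)


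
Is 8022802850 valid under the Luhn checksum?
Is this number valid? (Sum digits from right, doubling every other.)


Luhn sum = 33
33 mod 10 = 3

Invalid (Luhn sum mod 10 = 3)


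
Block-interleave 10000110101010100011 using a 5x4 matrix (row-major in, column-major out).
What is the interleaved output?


Matrix:
  1000
  0110
  1010
  1010
  0011
Read columns: 10110010000111100001

10110010000111100001


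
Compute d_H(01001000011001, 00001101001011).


XOR: 01000101010010
Count of 1s: 5

5


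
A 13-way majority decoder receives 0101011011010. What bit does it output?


Ones: 7 out of 13
Threshold: 7

1 (7/13 voted 1)


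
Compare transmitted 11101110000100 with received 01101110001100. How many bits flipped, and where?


XOR: 10000000001000

2 error(s) at position(s): 0, 10


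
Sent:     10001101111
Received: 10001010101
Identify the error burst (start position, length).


XOR: 00000111010

Burst at position 5, length 5


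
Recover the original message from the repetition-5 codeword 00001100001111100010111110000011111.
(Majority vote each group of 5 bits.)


Groups: 00001, 10000, 11111, 00010, 11111, 00000, 11111
Majority votes: 0010101

0010101


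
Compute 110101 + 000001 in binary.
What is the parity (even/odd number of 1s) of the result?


110101 = 53
000001 = 1
Sum = 54 = 110110
1s count = 4

even parity (4 ones in 110110)


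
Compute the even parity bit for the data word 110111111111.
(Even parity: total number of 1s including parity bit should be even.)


Number of 1s in data: 11
Parity bit: 1

1


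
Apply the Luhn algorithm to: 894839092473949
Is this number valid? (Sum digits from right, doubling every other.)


Luhn sum = 98
98 mod 10 = 8

Invalid (Luhn sum mod 10 = 8)


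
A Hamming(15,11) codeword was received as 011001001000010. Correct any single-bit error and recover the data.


Syndrome = 0: no error detected

Data: 10101000010 (no errors)


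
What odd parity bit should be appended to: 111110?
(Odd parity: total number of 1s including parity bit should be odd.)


Number of 1s in data: 5
Parity bit: 0

0


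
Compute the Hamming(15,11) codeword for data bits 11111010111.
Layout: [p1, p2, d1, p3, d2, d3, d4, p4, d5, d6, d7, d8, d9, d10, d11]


Parity bits: p1=1, p2=0, p3=0, p4=1

101011111010111


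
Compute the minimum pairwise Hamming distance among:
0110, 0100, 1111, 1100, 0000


Comparing all pairs, minimum distance: 1
Can detect 0 errors, correct 0 errors

1


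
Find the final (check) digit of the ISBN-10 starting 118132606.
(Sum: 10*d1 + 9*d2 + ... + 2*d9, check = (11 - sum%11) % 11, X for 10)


Weighted sum: 154
154 mod 11 = 0

Check digit: 0


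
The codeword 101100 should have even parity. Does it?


Number of 1s: 3

No, parity error (3 ones)


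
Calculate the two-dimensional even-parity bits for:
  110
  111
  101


Row parities: 010
Column parities: 100

Row P: 010, Col P: 100, Corner: 1


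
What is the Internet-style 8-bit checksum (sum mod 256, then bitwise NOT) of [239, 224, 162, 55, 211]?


Sum = 891 mod 256 = 123
Complement = 132

132


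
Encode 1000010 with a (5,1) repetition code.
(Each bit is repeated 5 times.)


Each bit -> 5 copies

11111000000000000000000001111100000


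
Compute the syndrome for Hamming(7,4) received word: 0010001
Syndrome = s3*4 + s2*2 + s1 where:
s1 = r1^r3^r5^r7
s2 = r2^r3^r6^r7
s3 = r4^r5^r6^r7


s1=0, s2=0, s3=1

Syndrome = 4 (error at position 4)


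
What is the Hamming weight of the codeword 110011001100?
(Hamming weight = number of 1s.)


Counting 1s in 110011001100

6


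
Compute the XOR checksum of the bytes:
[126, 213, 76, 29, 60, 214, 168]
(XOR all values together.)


XOR chain: 126 ^ 213 ^ 76 ^ 29 ^ 60 ^ 214 ^ 168 = 184

184


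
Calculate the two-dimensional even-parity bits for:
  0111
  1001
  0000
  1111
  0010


Row parities: 10001
Column parities: 0011

Row P: 10001, Col P: 0011, Corner: 0


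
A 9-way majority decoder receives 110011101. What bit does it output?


Ones: 6 out of 9
Threshold: 5

1 (6/9 voted 1)


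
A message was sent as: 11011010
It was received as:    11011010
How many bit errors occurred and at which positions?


XOR: 00000000

0 errors (received matches sent)


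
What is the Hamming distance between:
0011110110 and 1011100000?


XOR: 1000010110
Count of 1s: 4

4


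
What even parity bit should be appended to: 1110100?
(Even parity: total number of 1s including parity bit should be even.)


Number of 1s in data: 4
Parity bit: 0

0


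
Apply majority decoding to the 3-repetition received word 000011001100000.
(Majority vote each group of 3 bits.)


Groups: 000, 011, 001, 100, 000
Majority votes: 01000

01000


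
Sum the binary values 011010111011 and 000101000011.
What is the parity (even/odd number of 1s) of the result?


011010111011 = 1723
000101000011 = 323
Sum = 2046 = 11111111110
1s count = 10

even parity (10 ones in 11111111110)


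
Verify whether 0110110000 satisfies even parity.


Number of 1s: 4

Yes, parity is correct (4 ones)


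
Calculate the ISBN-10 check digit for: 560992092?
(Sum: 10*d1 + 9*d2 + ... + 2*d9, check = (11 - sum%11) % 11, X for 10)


Weighted sum: 262
262 mod 11 = 9

Check digit: 2


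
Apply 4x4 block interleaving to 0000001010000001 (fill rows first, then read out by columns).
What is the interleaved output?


Matrix:
  0000
  0010
  1000
  0001
Read columns: 0010000001000001

0010000001000001


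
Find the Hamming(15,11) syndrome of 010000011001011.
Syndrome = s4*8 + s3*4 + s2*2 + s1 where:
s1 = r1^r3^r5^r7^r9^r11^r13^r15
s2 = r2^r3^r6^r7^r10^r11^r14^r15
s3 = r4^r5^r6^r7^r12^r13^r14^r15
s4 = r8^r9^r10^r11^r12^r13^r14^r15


s1=0, s2=1, s3=1, s4=1

Syndrome = 14 (error at position 14)


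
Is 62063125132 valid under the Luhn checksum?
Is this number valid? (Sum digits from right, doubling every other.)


Luhn sum = 30
30 mod 10 = 0

Valid (Luhn sum mod 10 = 0)


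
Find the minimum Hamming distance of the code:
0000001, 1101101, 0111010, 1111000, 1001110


Comparing all pairs, minimum distance: 2
Can detect 1 errors, correct 0 errors

2


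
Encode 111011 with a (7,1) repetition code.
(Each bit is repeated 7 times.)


Each bit -> 7 copies

111111111111111111111000000011111111111111


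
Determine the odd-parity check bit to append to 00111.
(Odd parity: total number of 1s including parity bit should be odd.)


Number of 1s in data: 3
Parity bit: 0

0


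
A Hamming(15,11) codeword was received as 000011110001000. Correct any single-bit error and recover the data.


Syndrome = 0: no error detected

Data: 01110001000 (no errors)


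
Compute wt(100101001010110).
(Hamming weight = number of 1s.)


Counting 1s in 100101001010110

7


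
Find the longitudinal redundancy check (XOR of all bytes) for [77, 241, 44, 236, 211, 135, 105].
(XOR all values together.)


XOR chain: 77 ^ 241 ^ 44 ^ 236 ^ 211 ^ 135 ^ 105 = 65

65


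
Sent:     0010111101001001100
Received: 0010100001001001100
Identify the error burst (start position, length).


XOR: 0000011100000000000

Burst at position 5, length 3


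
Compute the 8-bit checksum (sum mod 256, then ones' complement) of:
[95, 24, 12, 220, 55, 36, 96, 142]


Sum = 680 mod 256 = 168
Complement = 87

87


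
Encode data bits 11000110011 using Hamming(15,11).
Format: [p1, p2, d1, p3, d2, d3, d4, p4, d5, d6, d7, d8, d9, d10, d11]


Parity bits: p1=0, p2=1, p3=1, p4=0

011110000110011


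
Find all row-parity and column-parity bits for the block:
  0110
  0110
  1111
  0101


Row parities: 0000
Column parities: 1010

Row P: 0000, Col P: 1010, Corner: 0


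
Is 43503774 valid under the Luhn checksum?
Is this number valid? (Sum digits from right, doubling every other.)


Luhn sum = 34
34 mod 10 = 4

Invalid (Luhn sum mod 10 = 4)


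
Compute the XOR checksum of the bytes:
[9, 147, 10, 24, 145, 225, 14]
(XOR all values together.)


XOR chain: 9 ^ 147 ^ 10 ^ 24 ^ 145 ^ 225 ^ 14 = 246

246


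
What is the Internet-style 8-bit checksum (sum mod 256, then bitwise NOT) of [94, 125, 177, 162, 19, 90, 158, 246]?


Sum = 1071 mod 256 = 47
Complement = 208

208


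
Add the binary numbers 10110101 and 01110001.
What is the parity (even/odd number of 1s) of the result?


10110101 = 181
01110001 = 113
Sum = 294 = 100100110
1s count = 4

even parity (4 ones in 100100110)


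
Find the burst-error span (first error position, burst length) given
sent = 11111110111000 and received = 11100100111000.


XOR: 00011010000000

Burst at position 3, length 4


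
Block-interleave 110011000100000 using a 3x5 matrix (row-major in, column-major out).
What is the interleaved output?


Matrix:
  11001
  10001
  00000
Read columns: 110100000000110

110100000000110


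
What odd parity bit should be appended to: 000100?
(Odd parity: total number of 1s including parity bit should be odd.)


Number of 1s in data: 1
Parity bit: 0

0


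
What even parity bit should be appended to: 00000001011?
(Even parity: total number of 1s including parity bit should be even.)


Number of 1s in data: 3
Parity bit: 1

1


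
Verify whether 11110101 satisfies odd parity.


Number of 1s: 6

No, parity error (6 ones)


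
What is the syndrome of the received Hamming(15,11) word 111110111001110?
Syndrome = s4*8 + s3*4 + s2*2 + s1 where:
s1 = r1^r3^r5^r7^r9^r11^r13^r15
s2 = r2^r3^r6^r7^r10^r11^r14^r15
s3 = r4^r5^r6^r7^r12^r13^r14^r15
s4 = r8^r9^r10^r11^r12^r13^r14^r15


s1=0, s2=0, s3=0, s4=1

Syndrome = 8 (error at position 8)


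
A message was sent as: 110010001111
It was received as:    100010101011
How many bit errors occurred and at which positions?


XOR: 010000100100

3 error(s) at position(s): 1, 6, 9


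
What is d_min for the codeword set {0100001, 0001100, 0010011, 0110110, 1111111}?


Comparing all pairs, minimum distance: 3
Can detect 2 errors, correct 1 errors

3


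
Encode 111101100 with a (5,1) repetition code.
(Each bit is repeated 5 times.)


Each bit -> 5 copies

111111111111111111110000011111111110000000000


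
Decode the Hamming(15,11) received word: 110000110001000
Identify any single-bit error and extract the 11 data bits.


Syndrome = 0: no error detected

Data: 00010001000 (no errors)


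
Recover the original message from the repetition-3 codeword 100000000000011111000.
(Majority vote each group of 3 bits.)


Groups: 100, 000, 000, 000, 011, 111, 000
Majority votes: 0000110

0000110


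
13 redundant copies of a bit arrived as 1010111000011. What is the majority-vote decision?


Ones: 7 out of 13
Threshold: 7

1 (7/13 voted 1)


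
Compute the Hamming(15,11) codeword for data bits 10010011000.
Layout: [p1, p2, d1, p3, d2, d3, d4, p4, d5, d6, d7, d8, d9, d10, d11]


Parity bits: p1=1, p2=1, p3=0, p4=0

111000100011000


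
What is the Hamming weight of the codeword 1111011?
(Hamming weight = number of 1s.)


Counting 1s in 1111011

6


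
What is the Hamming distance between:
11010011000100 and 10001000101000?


XOR: 01011011101100
Count of 1s: 8

8


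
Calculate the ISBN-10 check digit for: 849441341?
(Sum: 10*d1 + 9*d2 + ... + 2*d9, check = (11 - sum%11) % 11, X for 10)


Weighted sum: 271
271 mod 11 = 7

Check digit: 4


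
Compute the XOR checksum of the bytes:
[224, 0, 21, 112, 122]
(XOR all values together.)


XOR chain: 224 ^ 0 ^ 21 ^ 112 ^ 122 = 255

255


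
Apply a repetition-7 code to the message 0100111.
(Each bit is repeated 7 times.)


Each bit -> 7 copies

0000000111111100000000000000111111111111111111111


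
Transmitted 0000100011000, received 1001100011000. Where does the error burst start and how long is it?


XOR: 1001000000000

Burst at position 0, length 4


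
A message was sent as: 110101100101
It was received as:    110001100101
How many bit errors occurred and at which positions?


XOR: 000100000000

1 error(s) at position(s): 3


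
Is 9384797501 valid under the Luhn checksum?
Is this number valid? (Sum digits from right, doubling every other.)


Luhn sum = 48
48 mod 10 = 8

Invalid (Luhn sum mod 10 = 8)


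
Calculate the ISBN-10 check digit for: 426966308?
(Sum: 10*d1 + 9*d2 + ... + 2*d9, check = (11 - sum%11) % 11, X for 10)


Weighted sum: 263
263 mod 11 = 10

Check digit: 1


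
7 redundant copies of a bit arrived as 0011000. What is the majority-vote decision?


Ones: 2 out of 7
Threshold: 4

0 (2/7 voted 1)


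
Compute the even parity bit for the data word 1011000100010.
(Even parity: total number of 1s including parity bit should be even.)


Number of 1s in data: 5
Parity bit: 1

1


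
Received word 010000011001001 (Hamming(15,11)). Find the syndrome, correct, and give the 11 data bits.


Syndrome = 0: no error detected

Data: 00001001001 (no errors)


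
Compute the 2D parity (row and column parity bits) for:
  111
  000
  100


Row parities: 101
Column parities: 011

Row P: 101, Col P: 011, Corner: 0


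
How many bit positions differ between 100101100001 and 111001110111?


XOR: 011100010110
Count of 1s: 6

6


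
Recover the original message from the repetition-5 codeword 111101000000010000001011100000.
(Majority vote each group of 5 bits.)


Groups: 11110, 10000, 00010, 00000, 10111, 00000
Majority votes: 100010

100010


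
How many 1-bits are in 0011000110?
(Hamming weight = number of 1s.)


Counting 1s in 0011000110

4


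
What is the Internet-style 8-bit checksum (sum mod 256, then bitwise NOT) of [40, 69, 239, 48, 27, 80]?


Sum = 503 mod 256 = 247
Complement = 8

8


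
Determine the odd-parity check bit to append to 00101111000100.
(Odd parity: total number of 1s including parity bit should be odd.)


Number of 1s in data: 6
Parity bit: 1

1


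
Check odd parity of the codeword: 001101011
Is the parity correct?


Number of 1s: 5

Yes, parity is correct (5 ones)


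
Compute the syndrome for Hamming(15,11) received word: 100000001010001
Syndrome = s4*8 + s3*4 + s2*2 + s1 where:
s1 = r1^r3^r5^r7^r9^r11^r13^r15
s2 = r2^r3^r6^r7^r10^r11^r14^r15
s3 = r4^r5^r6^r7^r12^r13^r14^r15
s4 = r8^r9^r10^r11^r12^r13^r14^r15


s1=0, s2=0, s3=1, s4=1

Syndrome = 12 (error at position 12)


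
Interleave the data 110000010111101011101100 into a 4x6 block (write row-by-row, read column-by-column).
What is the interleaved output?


Matrix:
  110000
  010111
  101011
  101100
Read columns: 101111000011010101100110

101111000011010101100110


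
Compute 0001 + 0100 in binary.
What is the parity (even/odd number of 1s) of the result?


0001 = 1
0100 = 4
Sum = 5 = 101
1s count = 2

even parity (2 ones in 101)


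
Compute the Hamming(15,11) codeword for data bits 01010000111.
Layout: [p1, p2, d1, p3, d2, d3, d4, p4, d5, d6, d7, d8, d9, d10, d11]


Parity bits: p1=0, p2=1, p3=1, p4=1

010110110000111


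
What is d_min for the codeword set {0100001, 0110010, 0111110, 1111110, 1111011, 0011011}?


Comparing all pairs, minimum distance: 1
Can detect 0 errors, correct 0 errors

1


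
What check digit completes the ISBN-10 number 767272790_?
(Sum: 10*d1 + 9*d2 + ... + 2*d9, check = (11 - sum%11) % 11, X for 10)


Weighted sum: 301
301 mod 11 = 4

Check digit: 7


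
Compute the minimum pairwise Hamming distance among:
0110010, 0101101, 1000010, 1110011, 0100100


Comparing all pairs, minimum distance: 2
Can detect 1 errors, correct 0 errors

2


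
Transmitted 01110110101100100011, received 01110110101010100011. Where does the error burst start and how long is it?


XOR: 00000000000110000000

Burst at position 11, length 2


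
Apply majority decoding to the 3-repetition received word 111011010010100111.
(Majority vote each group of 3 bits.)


Groups: 111, 011, 010, 010, 100, 111
Majority votes: 110001

110001


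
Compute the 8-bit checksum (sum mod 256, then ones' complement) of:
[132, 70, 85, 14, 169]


Sum = 470 mod 256 = 214
Complement = 41

41


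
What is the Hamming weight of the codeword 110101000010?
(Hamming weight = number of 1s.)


Counting 1s in 110101000010

5


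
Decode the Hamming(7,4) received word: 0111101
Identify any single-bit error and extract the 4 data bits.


Syndrome = 7: error at position 7

Data: 1100 (corrected bit 7)


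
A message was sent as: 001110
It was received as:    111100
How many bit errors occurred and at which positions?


XOR: 110010

3 error(s) at position(s): 0, 1, 4


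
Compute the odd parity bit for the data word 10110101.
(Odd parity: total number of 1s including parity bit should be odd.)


Number of 1s in data: 5
Parity bit: 0

0


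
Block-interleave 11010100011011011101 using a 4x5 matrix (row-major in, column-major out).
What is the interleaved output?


Matrix:
  11010
  10001
  10110
  11101
Read columns: 11111001001110100101

11111001001110100101


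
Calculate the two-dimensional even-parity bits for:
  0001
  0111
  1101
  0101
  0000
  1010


Row parities: 111000
Column parities: 0100

Row P: 111000, Col P: 0100, Corner: 1


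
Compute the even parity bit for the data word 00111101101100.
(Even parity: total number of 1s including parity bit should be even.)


Number of 1s in data: 8
Parity bit: 0

0


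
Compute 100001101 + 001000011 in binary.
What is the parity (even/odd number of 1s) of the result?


100001101 = 269
001000011 = 67
Sum = 336 = 101010000
1s count = 3

odd parity (3 ones in 101010000)


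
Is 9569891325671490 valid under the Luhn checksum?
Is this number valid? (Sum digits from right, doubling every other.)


Luhn sum = 81
81 mod 10 = 1

Invalid (Luhn sum mod 10 = 1)


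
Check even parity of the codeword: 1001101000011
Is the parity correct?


Number of 1s: 6

Yes, parity is correct (6 ones)


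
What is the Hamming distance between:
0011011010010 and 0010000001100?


XOR: 0001011011110
Count of 1s: 7

7


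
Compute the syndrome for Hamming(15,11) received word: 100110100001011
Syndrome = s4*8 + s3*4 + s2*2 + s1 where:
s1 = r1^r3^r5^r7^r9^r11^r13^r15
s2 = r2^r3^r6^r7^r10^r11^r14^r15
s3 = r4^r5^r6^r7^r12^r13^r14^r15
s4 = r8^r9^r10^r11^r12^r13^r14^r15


s1=0, s2=1, s3=0, s4=1

Syndrome = 10 (error at position 10)


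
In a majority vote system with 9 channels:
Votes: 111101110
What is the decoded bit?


Ones: 7 out of 9
Threshold: 5

1 (7/9 voted 1)


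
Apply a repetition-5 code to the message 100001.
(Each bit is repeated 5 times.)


Each bit -> 5 copies

111110000000000000000000011111


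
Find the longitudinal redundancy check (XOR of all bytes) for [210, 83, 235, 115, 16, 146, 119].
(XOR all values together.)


XOR chain: 210 ^ 83 ^ 235 ^ 115 ^ 16 ^ 146 ^ 119 = 236

236


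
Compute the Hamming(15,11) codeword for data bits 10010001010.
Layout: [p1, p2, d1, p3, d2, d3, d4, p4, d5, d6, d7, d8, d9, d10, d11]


Parity bits: p1=0, p2=1, p3=1, p4=0

011100100001010


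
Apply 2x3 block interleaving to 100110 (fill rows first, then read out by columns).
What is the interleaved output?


Matrix:
  100
  110
Read columns: 110100

110100


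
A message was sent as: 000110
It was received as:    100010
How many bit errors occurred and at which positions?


XOR: 100100

2 error(s) at position(s): 0, 3


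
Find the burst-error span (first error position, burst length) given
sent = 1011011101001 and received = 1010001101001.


XOR: 0001010000000

Burst at position 3, length 3


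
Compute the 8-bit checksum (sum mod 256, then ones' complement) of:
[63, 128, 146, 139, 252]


Sum = 728 mod 256 = 216
Complement = 39

39


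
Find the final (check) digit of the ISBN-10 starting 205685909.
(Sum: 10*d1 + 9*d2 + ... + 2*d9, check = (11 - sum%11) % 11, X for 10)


Weighted sum: 229
229 mod 11 = 9

Check digit: 2


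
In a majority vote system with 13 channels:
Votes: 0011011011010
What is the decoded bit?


Ones: 7 out of 13
Threshold: 7

1 (7/13 voted 1)


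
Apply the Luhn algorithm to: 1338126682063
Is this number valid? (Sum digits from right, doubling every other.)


Luhn sum = 49
49 mod 10 = 9

Invalid (Luhn sum mod 10 = 9)


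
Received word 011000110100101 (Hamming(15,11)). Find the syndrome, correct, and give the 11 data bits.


Syndrome = 6: error at position 6

Data: 10110100101 (corrected bit 6)


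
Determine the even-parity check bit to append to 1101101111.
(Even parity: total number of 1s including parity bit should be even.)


Number of 1s in data: 8
Parity bit: 0

0


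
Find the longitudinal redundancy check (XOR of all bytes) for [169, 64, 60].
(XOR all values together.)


XOR chain: 169 ^ 64 ^ 60 = 213

213


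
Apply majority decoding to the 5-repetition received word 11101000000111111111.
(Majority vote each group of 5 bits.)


Groups: 11101, 00000, 01111, 11111
Majority votes: 1011

1011


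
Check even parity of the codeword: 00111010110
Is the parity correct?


Number of 1s: 6

Yes, parity is correct (6 ones)


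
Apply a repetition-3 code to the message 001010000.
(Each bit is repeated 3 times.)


Each bit -> 3 copies

000000111000111000000000000


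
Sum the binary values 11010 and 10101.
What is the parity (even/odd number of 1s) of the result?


11010 = 26
10101 = 21
Sum = 47 = 101111
1s count = 5

odd parity (5 ones in 101111)


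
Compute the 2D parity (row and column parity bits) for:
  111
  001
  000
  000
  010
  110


Row parities: 110010
Column parities: 010

Row P: 110010, Col P: 010, Corner: 1
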